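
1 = 1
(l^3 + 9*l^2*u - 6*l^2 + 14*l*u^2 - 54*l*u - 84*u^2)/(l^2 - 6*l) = l + 9*u + 14*u^2/l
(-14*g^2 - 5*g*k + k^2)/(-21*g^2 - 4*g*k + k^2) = (2*g + k)/(3*g + k)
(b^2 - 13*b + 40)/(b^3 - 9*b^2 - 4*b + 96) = (b - 5)/(b^2 - b - 12)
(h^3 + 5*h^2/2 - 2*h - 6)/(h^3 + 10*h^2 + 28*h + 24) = (h - 3/2)/(h + 6)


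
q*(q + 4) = q^2 + 4*q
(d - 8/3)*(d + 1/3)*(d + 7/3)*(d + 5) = d^4 + 5*d^3 - 19*d^2/3 - 911*d/27 - 280/27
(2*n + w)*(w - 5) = 2*n*w - 10*n + w^2 - 5*w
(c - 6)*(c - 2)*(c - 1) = c^3 - 9*c^2 + 20*c - 12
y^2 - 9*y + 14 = (y - 7)*(y - 2)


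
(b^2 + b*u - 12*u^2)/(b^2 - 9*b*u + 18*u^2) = (-b - 4*u)/(-b + 6*u)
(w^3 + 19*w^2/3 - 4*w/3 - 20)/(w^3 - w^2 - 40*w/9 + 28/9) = 3*(3*w^2 + 13*w - 30)/(9*w^2 - 27*w + 14)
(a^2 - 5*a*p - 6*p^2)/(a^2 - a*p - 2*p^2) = (-a + 6*p)/(-a + 2*p)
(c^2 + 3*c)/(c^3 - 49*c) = (c + 3)/(c^2 - 49)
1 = 1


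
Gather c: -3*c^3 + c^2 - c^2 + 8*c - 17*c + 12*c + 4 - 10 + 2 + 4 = -3*c^3 + 3*c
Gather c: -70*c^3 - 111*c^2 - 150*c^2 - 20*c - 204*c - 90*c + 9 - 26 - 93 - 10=-70*c^3 - 261*c^2 - 314*c - 120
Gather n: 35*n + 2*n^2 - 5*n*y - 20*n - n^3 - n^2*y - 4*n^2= -n^3 + n^2*(-y - 2) + n*(15 - 5*y)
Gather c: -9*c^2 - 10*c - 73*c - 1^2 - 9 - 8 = -9*c^2 - 83*c - 18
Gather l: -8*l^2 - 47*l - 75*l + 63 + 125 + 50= -8*l^2 - 122*l + 238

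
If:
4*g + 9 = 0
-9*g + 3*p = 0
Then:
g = -9/4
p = -27/4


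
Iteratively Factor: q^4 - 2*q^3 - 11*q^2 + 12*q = (q - 1)*(q^3 - q^2 - 12*q) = (q - 1)*(q + 3)*(q^2 - 4*q) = q*(q - 1)*(q + 3)*(q - 4)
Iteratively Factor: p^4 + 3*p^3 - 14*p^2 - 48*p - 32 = (p + 2)*(p^3 + p^2 - 16*p - 16) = (p + 2)*(p + 4)*(p^2 - 3*p - 4) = (p + 1)*(p + 2)*(p + 4)*(p - 4)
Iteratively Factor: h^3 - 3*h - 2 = (h + 1)*(h^2 - h - 2) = (h + 1)^2*(h - 2)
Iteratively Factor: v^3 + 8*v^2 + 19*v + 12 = (v + 1)*(v^2 + 7*v + 12) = (v + 1)*(v + 4)*(v + 3)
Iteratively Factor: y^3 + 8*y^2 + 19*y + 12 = (y + 4)*(y^2 + 4*y + 3) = (y + 3)*(y + 4)*(y + 1)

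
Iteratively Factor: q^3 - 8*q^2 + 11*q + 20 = (q - 5)*(q^2 - 3*q - 4) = (q - 5)*(q - 4)*(q + 1)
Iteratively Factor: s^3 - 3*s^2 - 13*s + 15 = (s - 5)*(s^2 + 2*s - 3) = (s - 5)*(s - 1)*(s + 3)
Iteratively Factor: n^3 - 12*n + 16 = (n - 2)*(n^2 + 2*n - 8) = (n - 2)*(n + 4)*(n - 2)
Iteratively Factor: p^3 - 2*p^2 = (p)*(p^2 - 2*p) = p^2*(p - 2)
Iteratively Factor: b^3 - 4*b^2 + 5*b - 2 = (b - 1)*(b^2 - 3*b + 2) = (b - 2)*(b - 1)*(b - 1)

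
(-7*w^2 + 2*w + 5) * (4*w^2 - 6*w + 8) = -28*w^4 + 50*w^3 - 48*w^2 - 14*w + 40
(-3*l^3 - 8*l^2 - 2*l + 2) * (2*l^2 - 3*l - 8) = -6*l^5 - 7*l^4 + 44*l^3 + 74*l^2 + 10*l - 16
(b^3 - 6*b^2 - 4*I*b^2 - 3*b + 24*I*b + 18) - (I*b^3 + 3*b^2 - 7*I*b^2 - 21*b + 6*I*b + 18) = b^3 - I*b^3 - 9*b^2 + 3*I*b^2 + 18*b + 18*I*b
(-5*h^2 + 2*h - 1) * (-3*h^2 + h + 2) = 15*h^4 - 11*h^3 - 5*h^2 + 3*h - 2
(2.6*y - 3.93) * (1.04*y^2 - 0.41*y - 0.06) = 2.704*y^3 - 5.1532*y^2 + 1.4553*y + 0.2358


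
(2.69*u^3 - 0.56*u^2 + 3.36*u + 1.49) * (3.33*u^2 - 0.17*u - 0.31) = 8.9577*u^5 - 2.3221*u^4 + 10.4501*u^3 + 4.5641*u^2 - 1.2949*u - 0.4619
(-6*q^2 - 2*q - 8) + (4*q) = -6*q^2 + 2*q - 8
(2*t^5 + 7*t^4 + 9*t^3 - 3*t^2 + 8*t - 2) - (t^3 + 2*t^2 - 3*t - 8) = 2*t^5 + 7*t^4 + 8*t^3 - 5*t^2 + 11*t + 6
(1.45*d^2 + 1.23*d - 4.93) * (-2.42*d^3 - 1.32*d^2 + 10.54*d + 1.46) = -3.509*d^5 - 4.8906*d^4 + 25.59*d^3 + 21.5888*d^2 - 50.1664*d - 7.1978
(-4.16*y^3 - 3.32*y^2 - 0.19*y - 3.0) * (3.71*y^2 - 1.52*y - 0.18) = -15.4336*y^5 - 5.994*y^4 + 5.0903*y^3 - 10.2436*y^2 + 4.5942*y + 0.54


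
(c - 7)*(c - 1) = c^2 - 8*c + 7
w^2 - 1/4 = (w - 1/2)*(w + 1/2)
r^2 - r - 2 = (r - 2)*(r + 1)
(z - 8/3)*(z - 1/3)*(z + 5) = z^3 + 2*z^2 - 127*z/9 + 40/9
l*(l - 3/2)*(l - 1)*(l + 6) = l^4 + 7*l^3/2 - 27*l^2/2 + 9*l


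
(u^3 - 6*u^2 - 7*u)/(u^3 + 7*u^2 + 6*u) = (u - 7)/(u + 6)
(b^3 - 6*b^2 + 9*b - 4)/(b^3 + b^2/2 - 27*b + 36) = 2*(b^2 - 2*b + 1)/(2*b^2 + 9*b - 18)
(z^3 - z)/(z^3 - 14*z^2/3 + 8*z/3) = 3*(z^2 - 1)/(3*z^2 - 14*z + 8)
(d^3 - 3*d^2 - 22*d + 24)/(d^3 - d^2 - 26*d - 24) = (d - 1)/(d + 1)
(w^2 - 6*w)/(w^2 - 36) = w/(w + 6)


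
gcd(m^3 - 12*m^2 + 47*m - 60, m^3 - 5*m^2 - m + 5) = m - 5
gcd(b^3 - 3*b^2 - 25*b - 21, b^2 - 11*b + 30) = 1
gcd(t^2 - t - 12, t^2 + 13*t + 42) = 1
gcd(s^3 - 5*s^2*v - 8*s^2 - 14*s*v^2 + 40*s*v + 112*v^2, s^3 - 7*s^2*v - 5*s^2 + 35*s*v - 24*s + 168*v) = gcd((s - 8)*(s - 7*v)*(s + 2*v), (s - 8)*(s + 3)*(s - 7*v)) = s^2 - 7*s*v - 8*s + 56*v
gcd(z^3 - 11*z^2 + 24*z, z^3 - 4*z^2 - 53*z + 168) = z^2 - 11*z + 24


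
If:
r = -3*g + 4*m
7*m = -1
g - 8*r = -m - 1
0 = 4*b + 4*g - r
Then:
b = 83/350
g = -38/175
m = -1/7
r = 2/25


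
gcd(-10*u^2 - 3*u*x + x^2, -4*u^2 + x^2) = 2*u + x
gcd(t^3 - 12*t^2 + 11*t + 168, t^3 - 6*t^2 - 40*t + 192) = t - 8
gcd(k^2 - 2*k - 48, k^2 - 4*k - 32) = k - 8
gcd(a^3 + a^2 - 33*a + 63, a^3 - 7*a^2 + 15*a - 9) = a^2 - 6*a + 9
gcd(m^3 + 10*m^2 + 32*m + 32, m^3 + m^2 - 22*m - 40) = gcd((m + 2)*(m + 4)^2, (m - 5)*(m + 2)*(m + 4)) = m^2 + 6*m + 8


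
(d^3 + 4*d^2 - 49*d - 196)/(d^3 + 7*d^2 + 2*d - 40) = (d^2 - 49)/(d^2 + 3*d - 10)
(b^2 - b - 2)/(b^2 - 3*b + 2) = (b + 1)/(b - 1)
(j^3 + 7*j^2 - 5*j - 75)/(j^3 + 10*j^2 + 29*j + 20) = (j^2 + 2*j - 15)/(j^2 + 5*j + 4)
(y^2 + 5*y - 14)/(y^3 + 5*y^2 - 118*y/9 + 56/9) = 9*(y - 2)/(9*y^2 - 18*y + 8)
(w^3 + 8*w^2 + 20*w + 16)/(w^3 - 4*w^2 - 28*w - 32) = (w + 4)/(w - 8)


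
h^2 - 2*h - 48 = (h - 8)*(h + 6)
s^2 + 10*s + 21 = (s + 3)*(s + 7)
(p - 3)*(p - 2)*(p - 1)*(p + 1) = p^4 - 5*p^3 + 5*p^2 + 5*p - 6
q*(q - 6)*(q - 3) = q^3 - 9*q^2 + 18*q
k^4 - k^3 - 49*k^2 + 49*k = k*(k - 7)*(k - 1)*(k + 7)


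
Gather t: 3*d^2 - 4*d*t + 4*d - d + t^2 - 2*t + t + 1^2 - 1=3*d^2 + 3*d + t^2 + t*(-4*d - 1)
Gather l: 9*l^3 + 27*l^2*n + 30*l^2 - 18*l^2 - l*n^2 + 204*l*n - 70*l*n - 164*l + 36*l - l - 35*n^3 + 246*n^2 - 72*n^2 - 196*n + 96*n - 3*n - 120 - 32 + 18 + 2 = 9*l^3 + l^2*(27*n + 12) + l*(-n^2 + 134*n - 129) - 35*n^3 + 174*n^2 - 103*n - 132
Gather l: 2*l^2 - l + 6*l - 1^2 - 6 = 2*l^2 + 5*l - 7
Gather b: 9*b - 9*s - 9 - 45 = 9*b - 9*s - 54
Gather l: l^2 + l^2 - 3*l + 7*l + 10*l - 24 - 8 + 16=2*l^2 + 14*l - 16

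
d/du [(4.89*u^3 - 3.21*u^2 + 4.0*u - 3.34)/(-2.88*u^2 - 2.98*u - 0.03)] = (-14.0832*u^4 - 29.1444*u^3 + 20.6457*u^2 - 19.0458*u - 10.0732)/(8.2944*u^4 + 17.1648*u^3 + 9.0532*u^2 + 0.1788*u + 0.0009)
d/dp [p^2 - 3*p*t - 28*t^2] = 2*p - 3*t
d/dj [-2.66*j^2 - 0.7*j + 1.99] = -5.32*j - 0.7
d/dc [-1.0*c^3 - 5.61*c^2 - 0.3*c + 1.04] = -3.0*c^2 - 11.22*c - 0.3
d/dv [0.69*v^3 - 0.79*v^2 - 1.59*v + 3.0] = 2.07*v^2 - 1.58*v - 1.59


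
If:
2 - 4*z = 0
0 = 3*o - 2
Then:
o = 2/3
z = 1/2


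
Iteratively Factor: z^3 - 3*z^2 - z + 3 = (z + 1)*(z^2 - 4*z + 3) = (z - 3)*(z + 1)*(z - 1)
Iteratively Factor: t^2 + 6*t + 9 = (t + 3)*(t + 3)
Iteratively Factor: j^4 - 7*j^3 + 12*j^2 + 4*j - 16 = (j - 4)*(j^3 - 3*j^2 + 4) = (j - 4)*(j - 2)*(j^2 - j - 2) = (j - 4)*(j - 2)*(j + 1)*(j - 2)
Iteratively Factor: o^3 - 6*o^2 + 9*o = (o - 3)*(o^2 - 3*o) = (o - 3)^2*(o)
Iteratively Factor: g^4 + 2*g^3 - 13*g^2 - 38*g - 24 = (g + 1)*(g^3 + g^2 - 14*g - 24) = (g - 4)*(g + 1)*(g^2 + 5*g + 6) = (g - 4)*(g + 1)*(g + 2)*(g + 3)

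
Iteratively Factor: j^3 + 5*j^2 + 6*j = (j + 3)*(j^2 + 2*j) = (j + 2)*(j + 3)*(j)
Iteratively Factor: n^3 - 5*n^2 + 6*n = (n)*(n^2 - 5*n + 6) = n*(n - 3)*(n - 2)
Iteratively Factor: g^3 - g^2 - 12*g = (g - 4)*(g^2 + 3*g) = g*(g - 4)*(g + 3)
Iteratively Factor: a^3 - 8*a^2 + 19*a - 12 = (a - 3)*(a^2 - 5*a + 4) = (a - 4)*(a - 3)*(a - 1)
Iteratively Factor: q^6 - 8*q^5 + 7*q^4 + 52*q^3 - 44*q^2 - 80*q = (q - 5)*(q^5 - 3*q^4 - 8*q^3 + 12*q^2 + 16*q) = (q - 5)*(q + 1)*(q^4 - 4*q^3 - 4*q^2 + 16*q) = (q - 5)*(q - 4)*(q + 1)*(q^3 - 4*q) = (q - 5)*(q - 4)*(q - 2)*(q + 1)*(q^2 + 2*q) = (q - 5)*(q - 4)*(q - 2)*(q + 1)*(q + 2)*(q)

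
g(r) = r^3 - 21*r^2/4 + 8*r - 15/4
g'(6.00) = 53.00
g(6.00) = 71.25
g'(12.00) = 314.00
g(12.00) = 1064.25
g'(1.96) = -1.06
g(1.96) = -0.71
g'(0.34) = 4.78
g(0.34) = -1.60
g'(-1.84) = 37.48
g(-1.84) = -42.47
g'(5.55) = 42.13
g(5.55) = 49.89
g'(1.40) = -0.82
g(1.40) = -0.10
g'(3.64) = 9.53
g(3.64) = 4.04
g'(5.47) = 40.33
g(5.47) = 46.59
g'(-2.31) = 48.26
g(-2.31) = -62.57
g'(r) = 3*r^2 - 21*r/2 + 8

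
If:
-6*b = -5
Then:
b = 5/6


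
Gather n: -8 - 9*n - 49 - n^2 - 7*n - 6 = -n^2 - 16*n - 63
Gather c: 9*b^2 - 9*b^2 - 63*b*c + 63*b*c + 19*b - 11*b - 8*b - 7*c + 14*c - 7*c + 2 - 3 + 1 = 0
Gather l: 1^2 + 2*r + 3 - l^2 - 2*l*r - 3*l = -l^2 + l*(-2*r - 3) + 2*r + 4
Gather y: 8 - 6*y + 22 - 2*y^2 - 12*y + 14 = -2*y^2 - 18*y + 44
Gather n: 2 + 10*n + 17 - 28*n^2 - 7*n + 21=-28*n^2 + 3*n + 40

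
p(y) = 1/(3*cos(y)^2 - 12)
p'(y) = 6*sin(y)*cos(y)/(3*cos(y)^2 - 12)^2 = 2*sin(y)*cos(y)/(3*(cos(y)^2 - 4)^2)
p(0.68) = -0.10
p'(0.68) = 0.03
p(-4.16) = -0.09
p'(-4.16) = -0.02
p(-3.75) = -0.10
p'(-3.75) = -0.03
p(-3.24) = -0.11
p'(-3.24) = -0.01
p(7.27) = -0.09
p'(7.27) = 0.02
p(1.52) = -0.08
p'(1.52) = 0.00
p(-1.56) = -0.08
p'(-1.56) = -0.00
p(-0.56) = -0.10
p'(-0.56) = -0.03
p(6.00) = -0.11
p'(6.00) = -0.02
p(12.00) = -0.10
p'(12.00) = -0.03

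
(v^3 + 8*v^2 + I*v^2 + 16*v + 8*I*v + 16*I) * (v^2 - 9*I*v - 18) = v^5 + 8*v^4 - 8*I*v^4 + 7*v^3 - 64*I*v^3 - 72*v^2 - 146*I*v^2 - 144*v - 144*I*v - 288*I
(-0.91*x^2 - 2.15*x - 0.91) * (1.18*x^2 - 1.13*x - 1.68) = -1.0738*x^4 - 1.5087*x^3 + 2.8845*x^2 + 4.6403*x + 1.5288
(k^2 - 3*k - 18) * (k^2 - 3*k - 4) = k^4 - 6*k^3 - 13*k^2 + 66*k + 72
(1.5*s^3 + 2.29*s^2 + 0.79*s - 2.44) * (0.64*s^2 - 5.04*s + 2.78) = 0.96*s^5 - 6.0944*s^4 - 6.866*s^3 + 0.823*s^2 + 14.4938*s - 6.7832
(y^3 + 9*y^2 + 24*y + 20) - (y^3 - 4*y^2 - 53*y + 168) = 13*y^2 + 77*y - 148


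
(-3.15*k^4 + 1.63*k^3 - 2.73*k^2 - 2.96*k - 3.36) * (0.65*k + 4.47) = -2.0475*k^5 - 13.021*k^4 + 5.5116*k^3 - 14.1271*k^2 - 15.4152*k - 15.0192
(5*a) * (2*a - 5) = 10*a^2 - 25*a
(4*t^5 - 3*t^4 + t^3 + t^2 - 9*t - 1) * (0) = 0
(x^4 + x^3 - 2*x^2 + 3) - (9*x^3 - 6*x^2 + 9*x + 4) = x^4 - 8*x^3 + 4*x^2 - 9*x - 1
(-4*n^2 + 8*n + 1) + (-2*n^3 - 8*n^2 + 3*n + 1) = -2*n^3 - 12*n^2 + 11*n + 2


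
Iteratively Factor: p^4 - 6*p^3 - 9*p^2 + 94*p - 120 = (p - 2)*(p^3 - 4*p^2 - 17*p + 60) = (p - 5)*(p - 2)*(p^2 + p - 12) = (p - 5)*(p - 2)*(p + 4)*(p - 3)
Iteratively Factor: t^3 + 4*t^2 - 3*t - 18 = (t - 2)*(t^2 + 6*t + 9) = (t - 2)*(t + 3)*(t + 3)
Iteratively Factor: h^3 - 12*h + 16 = (h + 4)*(h^2 - 4*h + 4) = (h - 2)*(h + 4)*(h - 2)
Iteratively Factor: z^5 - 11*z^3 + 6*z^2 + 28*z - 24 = (z - 1)*(z^4 + z^3 - 10*z^2 - 4*z + 24) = (z - 2)*(z - 1)*(z^3 + 3*z^2 - 4*z - 12) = (z - 2)*(z - 1)*(z + 3)*(z^2 - 4) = (z - 2)*(z - 1)*(z + 2)*(z + 3)*(z - 2)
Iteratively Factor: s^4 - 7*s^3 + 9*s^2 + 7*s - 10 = (s - 1)*(s^3 - 6*s^2 + 3*s + 10) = (s - 2)*(s - 1)*(s^2 - 4*s - 5) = (s - 2)*(s - 1)*(s + 1)*(s - 5)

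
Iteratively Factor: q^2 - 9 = (q + 3)*(q - 3)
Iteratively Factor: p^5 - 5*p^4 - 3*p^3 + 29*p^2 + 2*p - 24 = (p + 2)*(p^4 - 7*p^3 + 11*p^2 + 7*p - 12) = (p - 1)*(p + 2)*(p^3 - 6*p^2 + 5*p + 12) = (p - 1)*(p + 1)*(p + 2)*(p^2 - 7*p + 12) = (p - 3)*(p - 1)*(p + 1)*(p + 2)*(p - 4)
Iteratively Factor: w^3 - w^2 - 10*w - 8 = (w - 4)*(w^2 + 3*w + 2) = (w - 4)*(w + 1)*(w + 2)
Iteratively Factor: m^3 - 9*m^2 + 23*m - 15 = (m - 5)*(m^2 - 4*m + 3) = (m - 5)*(m - 3)*(m - 1)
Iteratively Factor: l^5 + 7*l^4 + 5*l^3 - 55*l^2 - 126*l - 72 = (l + 2)*(l^4 + 5*l^3 - 5*l^2 - 45*l - 36) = (l + 1)*(l + 2)*(l^3 + 4*l^2 - 9*l - 36) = (l + 1)*(l + 2)*(l + 4)*(l^2 - 9) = (l - 3)*(l + 1)*(l + 2)*(l + 4)*(l + 3)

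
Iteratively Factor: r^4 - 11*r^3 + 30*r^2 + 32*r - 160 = (r - 4)*(r^3 - 7*r^2 + 2*r + 40) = (r - 4)^2*(r^2 - 3*r - 10) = (r - 4)^2*(r + 2)*(r - 5)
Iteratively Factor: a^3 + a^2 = (a + 1)*(a^2) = a*(a + 1)*(a)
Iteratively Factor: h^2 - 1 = (h + 1)*(h - 1)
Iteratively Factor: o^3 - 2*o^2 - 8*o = (o + 2)*(o^2 - 4*o) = o*(o + 2)*(o - 4)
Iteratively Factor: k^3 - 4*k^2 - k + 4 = (k + 1)*(k^2 - 5*k + 4) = (k - 4)*(k + 1)*(k - 1)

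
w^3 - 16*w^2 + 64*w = w*(w - 8)^2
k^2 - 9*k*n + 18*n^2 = (k - 6*n)*(k - 3*n)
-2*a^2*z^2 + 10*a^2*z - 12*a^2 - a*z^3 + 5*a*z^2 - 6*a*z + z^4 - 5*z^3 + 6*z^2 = (-2*a + z)*(a + z)*(z - 3)*(z - 2)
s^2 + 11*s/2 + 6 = (s + 3/2)*(s + 4)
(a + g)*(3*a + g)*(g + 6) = 3*a^2*g + 18*a^2 + 4*a*g^2 + 24*a*g + g^3 + 6*g^2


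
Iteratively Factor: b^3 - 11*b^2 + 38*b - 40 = (b - 4)*(b^2 - 7*b + 10) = (b - 5)*(b - 4)*(b - 2)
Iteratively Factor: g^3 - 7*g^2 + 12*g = (g)*(g^2 - 7*g + 12) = g*(g - 3)*(g - 4)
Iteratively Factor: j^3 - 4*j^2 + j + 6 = (j + 1)*(j^2 - 5*j + 6) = (j - 3)*(j + 1)*(j - 2)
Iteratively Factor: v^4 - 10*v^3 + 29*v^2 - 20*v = (v - 1)*(v^3 - 9*v^2 + 20*v) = (v - 5)*(v - 1)*(v^2 - 4*v) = v*(v - 5)*(v - 1)*(v - 4)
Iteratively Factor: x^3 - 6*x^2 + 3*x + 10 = (x + 1)*(x^2 - 7*x + 10) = (x - 2)*(x + 1)*(x - 5)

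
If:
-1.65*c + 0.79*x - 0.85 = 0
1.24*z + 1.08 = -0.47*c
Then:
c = -2.63829787234043*z - 2.29787234042553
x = -5.51036897387557*z - 3.72340425531915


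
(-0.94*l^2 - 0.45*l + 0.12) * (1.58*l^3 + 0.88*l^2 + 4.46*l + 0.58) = -1.4852*l^5 - 1.5382*l^4 - 4.3988*l^3 - 2.4466*l^2 + 0.2742*l + 0.0696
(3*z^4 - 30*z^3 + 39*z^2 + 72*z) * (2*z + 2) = 6*z^5 - 54*z^4 + 18*z^3 + 222*z^2 + 144*z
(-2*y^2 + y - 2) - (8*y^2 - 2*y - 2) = -10*y^2 + 3*y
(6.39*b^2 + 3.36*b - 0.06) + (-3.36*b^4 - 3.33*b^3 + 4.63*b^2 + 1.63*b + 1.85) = -3.36*b^4 - 3.33*b^3 + 11.02*b^2 + 4.99*b + 1.79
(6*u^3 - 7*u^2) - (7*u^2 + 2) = 6*u^3 - 14*u^2 - 2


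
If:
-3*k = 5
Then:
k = -5/3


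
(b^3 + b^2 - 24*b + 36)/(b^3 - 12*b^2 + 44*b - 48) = (b^2 + 3*b - 18)/(b^2 - 10*b + 24)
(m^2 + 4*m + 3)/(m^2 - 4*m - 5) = (m + 3)/(m - 5)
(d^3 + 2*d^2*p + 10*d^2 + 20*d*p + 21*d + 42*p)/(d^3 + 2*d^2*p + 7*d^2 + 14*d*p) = (d + 3)/d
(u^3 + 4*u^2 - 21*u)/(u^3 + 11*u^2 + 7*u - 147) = u/(u + 7)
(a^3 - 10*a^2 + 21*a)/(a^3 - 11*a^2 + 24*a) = (a - 7)/(a - 8)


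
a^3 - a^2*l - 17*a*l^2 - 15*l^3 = (a - 5*l)*(a + l)*(a + 3*l)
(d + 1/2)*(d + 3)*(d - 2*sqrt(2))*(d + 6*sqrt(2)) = d^4 + 7*d^3/2 + 4*sqrt(2)*d^3 - 45*d^2/2 + 14*sqrt(2)*d^2 - 84*d + 6*sqrt(2)*d - 36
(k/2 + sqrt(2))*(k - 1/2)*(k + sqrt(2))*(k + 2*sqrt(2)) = k^4/2 - k^3/4 + 5*sqrt(2)*k^3/2 - 5*sqrt(2)*k^2/4 + 8*k^2 - 4*k + 4*sqrt(2)*k - 2*sqrt(2)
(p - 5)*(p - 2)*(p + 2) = p^3 - 5*p^2 - 4*p + 20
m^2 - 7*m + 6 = (m - 6)*(m - 1)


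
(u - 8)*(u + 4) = u^2 - 4*u - 32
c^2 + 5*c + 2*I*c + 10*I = (c + 5)*(c + 2*I)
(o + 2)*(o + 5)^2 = o^3 + 12*o^2 + 45*o + 50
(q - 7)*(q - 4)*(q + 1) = q^3 - 10*q^2 + 17*q + 28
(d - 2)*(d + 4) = d^2 + 2*d - 8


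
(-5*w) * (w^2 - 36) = -5*w^3 + 180*w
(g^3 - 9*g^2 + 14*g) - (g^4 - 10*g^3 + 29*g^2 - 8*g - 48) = -g^4 + 11*g^3 - 38*g^2 + 22*g + 48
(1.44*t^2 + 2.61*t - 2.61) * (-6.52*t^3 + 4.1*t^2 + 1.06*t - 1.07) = -9.3888*t^5 - 11.1132*t^4 + 29.2446*t^3 - 9.4752*t^2 - 5.5593*t + 2.7927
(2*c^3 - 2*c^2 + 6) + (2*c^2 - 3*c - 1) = 2*c^3 - 3*c + 5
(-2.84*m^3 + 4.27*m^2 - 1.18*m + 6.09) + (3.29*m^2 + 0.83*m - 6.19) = -2.84*m^3 + 7.56*m^2 - 0.35*m - 0.100000000000001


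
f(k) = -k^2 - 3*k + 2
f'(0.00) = -3.00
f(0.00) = 2.00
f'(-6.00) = 9.00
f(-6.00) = -16.00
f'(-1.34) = -0.32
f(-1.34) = 4.22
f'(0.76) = -4.52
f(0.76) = -0.86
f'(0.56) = -4.12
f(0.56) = 0.01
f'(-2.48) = 1.96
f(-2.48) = 3.29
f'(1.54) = -6.08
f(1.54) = -4.99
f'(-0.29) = -2.42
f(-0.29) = 2.79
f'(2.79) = -8.58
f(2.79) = -14.15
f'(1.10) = -5.20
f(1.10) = -2.51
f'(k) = -2*k - 3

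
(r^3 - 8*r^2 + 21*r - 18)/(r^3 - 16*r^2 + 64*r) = (r^3 - 8*r^2 + 21*r - 18)/(r*(r^2 - 16*r + 64))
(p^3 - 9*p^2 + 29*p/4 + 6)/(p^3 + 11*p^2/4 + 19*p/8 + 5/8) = 2*(2*p^2 - 19*p + 24)/(4*p^2 + 9*p + 5)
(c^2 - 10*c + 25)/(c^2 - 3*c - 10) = (c - 5)/(c + 2)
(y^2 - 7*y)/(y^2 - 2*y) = (y - 7)/(y - 2)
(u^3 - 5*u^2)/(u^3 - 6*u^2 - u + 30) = u^2/(u^2 - u - 6)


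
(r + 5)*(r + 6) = r^2 + 11*r + 30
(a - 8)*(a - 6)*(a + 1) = a^3 - 13*a^2 + 34*a + 48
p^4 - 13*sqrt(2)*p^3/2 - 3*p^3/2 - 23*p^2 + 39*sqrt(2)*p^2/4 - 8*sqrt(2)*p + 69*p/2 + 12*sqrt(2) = (p - 3/2)*(p - 8*sqrt(2))*(p + sqrt(2)/2)*(p + sqrt(2))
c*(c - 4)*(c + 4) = c^3 - 16*c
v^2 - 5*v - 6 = (v - 6)*(v + 1)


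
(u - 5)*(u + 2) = u^2 - 3*u - 10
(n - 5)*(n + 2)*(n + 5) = n^3 + 2*n^2 - 25*n - 50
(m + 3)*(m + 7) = m^2 + 10*m + 21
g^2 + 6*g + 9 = (g + 3)^2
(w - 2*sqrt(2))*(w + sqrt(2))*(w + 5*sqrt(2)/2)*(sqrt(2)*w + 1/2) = sqrt(2)*w^4 + 7*w^3/2 - 33*sqrt(2)*w^2/4 - 49*w/2 - 5*sqrt(2)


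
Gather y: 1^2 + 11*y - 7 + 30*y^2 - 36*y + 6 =30*y^2 - 25*y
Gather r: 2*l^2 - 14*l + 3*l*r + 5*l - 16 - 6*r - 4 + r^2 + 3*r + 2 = 2*l^2 - 9*l + r^2 + r*(3*l - 3) - 18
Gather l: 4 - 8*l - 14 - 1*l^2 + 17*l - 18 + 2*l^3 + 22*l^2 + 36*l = 2*l^3 + 21*l^2 + 45*l - 28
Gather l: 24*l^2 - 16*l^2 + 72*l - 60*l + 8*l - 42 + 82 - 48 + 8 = 8*l^2 + 20*l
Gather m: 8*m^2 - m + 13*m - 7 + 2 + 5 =8*m^2 + 12*m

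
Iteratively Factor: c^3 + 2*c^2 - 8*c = (c - 2)*(c^2 + 4*c) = c*(c - 2)*(c + 4)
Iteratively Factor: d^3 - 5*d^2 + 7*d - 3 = (d - 3)*(d^2 - 2*d + 1) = (d - 3)*(d - 1)*(d - 1)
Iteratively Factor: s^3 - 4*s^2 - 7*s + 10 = (s - 1)*(s^2 - 3*s - 10) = (s - 5)*(s - 1)*(s + 2)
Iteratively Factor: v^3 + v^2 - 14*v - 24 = (v + 2)*(v^2 - v - 12) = (v + 2)*(v + 3)*(v - 4)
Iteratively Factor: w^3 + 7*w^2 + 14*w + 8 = (w + 4)*(w^2 + 3*w + 2) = (w + 2)*(w + 4)*(w + 1)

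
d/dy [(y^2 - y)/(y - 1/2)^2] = 4/(8*y^3 - 12*y^2 + 6*y - 1)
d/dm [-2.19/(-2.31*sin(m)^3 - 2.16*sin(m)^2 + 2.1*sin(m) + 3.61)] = (-15.1767*sin(m)^2 - 9.4608*sin(m) + 4.599)*cos(m)/(2.31*sin(m)^3 + 2.16*sin(m)^2 - 2.1*sin(m) - 3.61)^2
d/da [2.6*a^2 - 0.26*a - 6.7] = 5.2*a - 0.26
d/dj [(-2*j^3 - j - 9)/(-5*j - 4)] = (20*j^3 + 24*j^2 - 41)/(25*j^2 + 40*j + 16)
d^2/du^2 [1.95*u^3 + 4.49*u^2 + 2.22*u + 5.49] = 11.7*u + 8.98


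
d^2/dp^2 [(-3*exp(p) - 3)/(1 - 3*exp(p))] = (36*exp(p) + 12)*exp(p)/(27*exp(3*p) - 27*exp(2*p) + 9*exp(p) - 1)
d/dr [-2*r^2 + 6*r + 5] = 6 - 4*r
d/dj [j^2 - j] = 2*j - 1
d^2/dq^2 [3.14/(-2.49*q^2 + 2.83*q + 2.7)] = (-38.936628*q^2 + 44.253276*q + 3.14*(4.98*q - 2.83)*(9.96*q - 5.66) + 42.22044)/(-2.49*q^2 + 2.83*q + 2.7)^3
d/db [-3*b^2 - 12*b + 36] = -6*b - 12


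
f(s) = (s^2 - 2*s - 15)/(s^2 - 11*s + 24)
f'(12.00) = -0.44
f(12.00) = 2.92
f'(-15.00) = -0.02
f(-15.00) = 0.58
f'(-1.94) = -0.17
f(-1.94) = -0.15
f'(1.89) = -2.12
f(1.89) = -2.24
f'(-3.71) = -0.10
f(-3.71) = 0.08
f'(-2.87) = -0.13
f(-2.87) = -0.02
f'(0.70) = -0.58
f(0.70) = -0.95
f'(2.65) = -19.82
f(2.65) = -7.09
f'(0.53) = -0.51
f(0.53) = -0.86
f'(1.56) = -1.32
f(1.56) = -1.69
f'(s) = (11 - 2*s)*(s^2 - 2*s - 15)/(s^2 - 11*s + 24)^2 + (2*s - 2)/(s^2 - 11*s + 24)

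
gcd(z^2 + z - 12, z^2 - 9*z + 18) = z - 3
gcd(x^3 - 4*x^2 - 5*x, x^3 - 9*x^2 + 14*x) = x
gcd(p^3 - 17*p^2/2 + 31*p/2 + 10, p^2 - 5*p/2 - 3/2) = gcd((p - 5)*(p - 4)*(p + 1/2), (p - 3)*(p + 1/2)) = p + 1/2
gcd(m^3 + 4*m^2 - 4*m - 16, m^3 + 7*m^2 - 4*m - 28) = m^2 - 4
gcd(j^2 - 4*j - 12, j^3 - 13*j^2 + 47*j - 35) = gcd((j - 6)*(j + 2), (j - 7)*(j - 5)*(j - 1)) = 1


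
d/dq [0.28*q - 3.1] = 0.280000000000000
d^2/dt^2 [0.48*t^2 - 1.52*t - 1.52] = 0.960000000000000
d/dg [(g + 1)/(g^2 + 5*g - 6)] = (g^2 + 5*g - (g + 1)*(2*g + 5) - 6)/(g^2 + 5*g - 6)^2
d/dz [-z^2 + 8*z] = 8 - 2*z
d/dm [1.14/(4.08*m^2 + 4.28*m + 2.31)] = (-9.3024*m - 4.8792)/(4.08*m^2 + 4.28*m + 2.31)^2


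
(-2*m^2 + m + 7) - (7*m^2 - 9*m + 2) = -9*m^2 + 10*m + 5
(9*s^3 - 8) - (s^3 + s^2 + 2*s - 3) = 8*s^3 - s^2 - 2*s - 5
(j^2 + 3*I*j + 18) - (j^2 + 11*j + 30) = -11*j + 3*I*j - 12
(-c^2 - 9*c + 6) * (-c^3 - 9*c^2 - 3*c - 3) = c^5 + 18*c^4 + 78*c^3 - 24*c^2 + 9*c - 18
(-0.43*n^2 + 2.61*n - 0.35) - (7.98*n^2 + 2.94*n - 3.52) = -8.41*n^2 - 0.33*n + 3.17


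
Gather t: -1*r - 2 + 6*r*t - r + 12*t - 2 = -2*r + t*(6*r + 12) - 4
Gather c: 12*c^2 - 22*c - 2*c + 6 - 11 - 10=12*c^2 - 24*c - 15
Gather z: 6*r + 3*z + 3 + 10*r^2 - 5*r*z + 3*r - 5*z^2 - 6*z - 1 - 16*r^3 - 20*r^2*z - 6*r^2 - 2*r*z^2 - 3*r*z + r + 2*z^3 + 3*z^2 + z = -16*r^3 + 4*r^2 + 10*r + 2*z^3 + z^2*(-2*r - 2) + z*(-20*r^2 - 8*r - 2) + 2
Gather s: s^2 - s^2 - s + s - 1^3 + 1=0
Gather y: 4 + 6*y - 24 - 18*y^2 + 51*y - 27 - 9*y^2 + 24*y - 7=-27*y^2 + 81*y - 54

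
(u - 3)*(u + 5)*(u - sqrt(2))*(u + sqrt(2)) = u^4 + 2*u^3 - 17*u^2 - 4*u + 30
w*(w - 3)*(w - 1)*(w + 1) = w^4 - 3*w^3 - w^2 + 3*w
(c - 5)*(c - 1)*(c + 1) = c^3 - 5*c^2 - c + 5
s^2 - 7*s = s*(s - 7)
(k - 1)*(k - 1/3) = k^2 - 4*k/3 + 1/3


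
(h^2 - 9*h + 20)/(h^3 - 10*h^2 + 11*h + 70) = (h - 4)/(h^2 - 5*h - 14)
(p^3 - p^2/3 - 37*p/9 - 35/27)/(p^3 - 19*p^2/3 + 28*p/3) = (p^2 + 2*p + 5/9)/(p*(p - 4))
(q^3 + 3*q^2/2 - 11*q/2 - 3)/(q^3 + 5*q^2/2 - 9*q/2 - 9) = (2*q + 1)/(2*q + 3)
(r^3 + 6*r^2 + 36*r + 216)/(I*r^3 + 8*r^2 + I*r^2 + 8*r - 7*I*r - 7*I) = -I*(r^3 + 6*r^2 + 36*r + 216)/(r^3 + r^2*(1 - 8*I) - r*(7 + 8*I) - 7)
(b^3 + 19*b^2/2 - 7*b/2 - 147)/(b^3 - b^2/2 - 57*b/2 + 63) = (b + 7)/(b - 3)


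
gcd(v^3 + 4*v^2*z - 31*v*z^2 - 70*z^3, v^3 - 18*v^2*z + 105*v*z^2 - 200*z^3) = -v + 5*z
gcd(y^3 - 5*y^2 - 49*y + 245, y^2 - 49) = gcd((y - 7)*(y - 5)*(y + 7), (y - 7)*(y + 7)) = y^2 - 49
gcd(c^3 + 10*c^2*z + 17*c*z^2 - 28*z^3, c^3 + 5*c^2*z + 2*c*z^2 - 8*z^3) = -c^2 - 3*c*z + 4*z^2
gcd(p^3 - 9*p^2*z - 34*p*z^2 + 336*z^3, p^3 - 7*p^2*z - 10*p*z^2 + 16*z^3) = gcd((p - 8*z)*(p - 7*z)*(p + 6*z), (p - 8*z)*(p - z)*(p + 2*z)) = -p + 8*z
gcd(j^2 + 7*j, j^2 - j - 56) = j + 7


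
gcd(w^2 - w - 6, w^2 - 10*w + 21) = w - 3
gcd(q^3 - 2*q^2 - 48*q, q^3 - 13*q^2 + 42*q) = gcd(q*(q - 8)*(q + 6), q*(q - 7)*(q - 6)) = q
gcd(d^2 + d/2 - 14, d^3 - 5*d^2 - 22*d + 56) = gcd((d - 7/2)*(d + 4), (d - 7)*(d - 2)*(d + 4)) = d + 4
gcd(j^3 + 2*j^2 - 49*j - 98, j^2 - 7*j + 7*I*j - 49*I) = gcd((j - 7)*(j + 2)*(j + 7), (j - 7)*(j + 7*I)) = j - 7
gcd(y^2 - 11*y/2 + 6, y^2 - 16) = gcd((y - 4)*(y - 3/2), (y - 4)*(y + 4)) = y - 4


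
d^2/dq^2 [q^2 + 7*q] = 2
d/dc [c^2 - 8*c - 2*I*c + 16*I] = 2*c - 8 - 2*I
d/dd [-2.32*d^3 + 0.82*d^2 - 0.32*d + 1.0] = -6.96*d^2 + 1.64*d - 0.32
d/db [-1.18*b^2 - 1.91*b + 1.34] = -2.36*b - 1.91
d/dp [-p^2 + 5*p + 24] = 5 - 2*p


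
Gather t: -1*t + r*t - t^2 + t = r*t - t^2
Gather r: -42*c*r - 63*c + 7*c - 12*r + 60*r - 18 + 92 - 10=-56*c + r*(48 - 42*c) + 64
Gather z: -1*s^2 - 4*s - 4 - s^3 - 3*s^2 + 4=-s^3 - 4*s^2 - 4*s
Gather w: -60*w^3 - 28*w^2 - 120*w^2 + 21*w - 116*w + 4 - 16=-60*w^3 - 148*w^2 - 95*w - 12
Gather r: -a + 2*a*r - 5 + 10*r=-a + r*(2*a + 10) - 5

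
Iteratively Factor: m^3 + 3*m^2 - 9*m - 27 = (m + 3)*(m^2 - 9) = (m - 3)*(m + 3)*(m + 3)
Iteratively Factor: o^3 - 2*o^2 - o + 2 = (o - 2)*(o^2 - 1) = (o - 2)*(o + 1)*(o - 1)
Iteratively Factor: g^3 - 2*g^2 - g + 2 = (g + 1)*(g^2 - 3*g + 2) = (g - 2)*(g + 1)*(g - 1)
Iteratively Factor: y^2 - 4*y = (y - 4)*(y)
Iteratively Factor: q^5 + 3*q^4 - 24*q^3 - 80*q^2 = (q)*(q^4 + 3*q^3 - 24*q^2 - 80*q) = q*(q - 5)*(q^3 + 8*q^2 + 16*q) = q^2*(q - 5)*(q^2 + 8*q + 16) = q^2*(q - 5)*(q + 4)*(q + 4)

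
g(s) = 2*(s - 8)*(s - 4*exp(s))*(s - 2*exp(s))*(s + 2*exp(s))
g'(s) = 2*(1 - 4*exp(s))*(s - 8)*(s - 2*exp(s))*(s + 2*exp(s)) + 2*(1 - 2*exp(s))*(s - 8)*(s - 4*exp(s))*(s + 2*exp(s)) + 2*(s - 8)*(s - 4*exp(s))*(s - 2*exp(s))*(2*exp(s) + 1) + 2*(s - 4*exp(s))*(s - 2*exp(s))*(s + 2*exp(s)) = -8*s^3*exp(s) + 8*s^3 - 16*s^2*exp(2*s) + 40*s^2*exp(s) - 48*s^2 + 96*s*exp(3*s) + 112*s*exp(2*s) + 128*s*exp(s) - 736*exp(3*s) + 64*exp(2*s)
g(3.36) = -3427793.69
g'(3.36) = -9633445.77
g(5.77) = -2339366654.38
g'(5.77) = -5978112491.95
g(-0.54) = -52.31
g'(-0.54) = -204.31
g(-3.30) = 848.06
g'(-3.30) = -799.83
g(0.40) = -739.79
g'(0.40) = -2001.67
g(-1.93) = 181.52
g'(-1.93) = -249.47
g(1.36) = -11121.16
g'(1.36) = -32155.02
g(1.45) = -14428.88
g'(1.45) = -41766.64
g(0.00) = -256.00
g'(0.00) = -672.00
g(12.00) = 551827465457886874.32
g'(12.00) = 1793448588284036508.34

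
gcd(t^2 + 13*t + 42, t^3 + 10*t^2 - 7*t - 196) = t + 7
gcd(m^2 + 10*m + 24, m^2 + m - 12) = m + 4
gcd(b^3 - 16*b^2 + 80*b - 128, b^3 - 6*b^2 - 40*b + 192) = b^2 - 12*b + 32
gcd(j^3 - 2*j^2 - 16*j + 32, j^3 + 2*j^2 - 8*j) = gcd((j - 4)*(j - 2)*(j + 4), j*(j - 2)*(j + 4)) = j^2 + 2*j - 8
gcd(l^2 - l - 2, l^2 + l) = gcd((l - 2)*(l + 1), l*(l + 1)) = l + 1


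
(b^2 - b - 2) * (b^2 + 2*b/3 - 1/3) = b^4 - b^3/3 - 3*b^2 - b + 2/3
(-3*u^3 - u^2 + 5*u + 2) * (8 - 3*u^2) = 9*u^5 + 3*u^4 - 39*u^3 - 14*u^2 + 40*u + 16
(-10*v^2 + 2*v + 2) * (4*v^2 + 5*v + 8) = -40*v^4 - 42*v^3 - 62*v^2 + 26*v + 16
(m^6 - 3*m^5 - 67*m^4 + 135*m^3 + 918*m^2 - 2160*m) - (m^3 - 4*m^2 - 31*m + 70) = m^6 - 3*m^5 - 67*m^4 + 134*m^3 + 922*m^2 - 2129*m - 70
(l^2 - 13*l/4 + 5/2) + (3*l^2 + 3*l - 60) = 4*l^2 - l/4 - 115/2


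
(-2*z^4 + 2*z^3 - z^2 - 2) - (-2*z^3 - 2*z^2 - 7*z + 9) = -2*z^4 + 4*z^3 + z^2 + 7*z - 11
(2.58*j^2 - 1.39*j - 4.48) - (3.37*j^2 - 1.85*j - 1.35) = -0.79*j^2 + 0.46*j - 3.13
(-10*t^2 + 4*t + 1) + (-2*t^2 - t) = -12*t^2 + 3*t + 1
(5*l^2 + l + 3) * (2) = 10*l^2 + 2*l + 6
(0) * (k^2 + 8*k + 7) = 0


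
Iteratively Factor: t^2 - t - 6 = (t - 3)*(t + 2)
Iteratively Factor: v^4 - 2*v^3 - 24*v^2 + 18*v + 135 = (v + 3)*(v^3 - 5*v^2 - 9*v + 45) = (v - 3)*(v + 3)*(v^2 - 2*v - 15) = (v - 3)*(v + 3)^2*(v - 5)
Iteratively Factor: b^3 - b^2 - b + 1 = (b + 1)*(b^2 - 2*b + 1) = (b - 1)*(b + 1)*(b - 1)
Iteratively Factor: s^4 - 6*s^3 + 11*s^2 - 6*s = (s - 1)*(s^3 - 5*s^2 + 6*s) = s*(s - 1)*(s^2 - 5*s + 6) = s*(s - 2)*(s - 1)*(s - 3)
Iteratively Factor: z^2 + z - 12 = (z + 4)*(z - 3)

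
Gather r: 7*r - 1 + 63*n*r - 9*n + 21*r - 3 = -9*n + r*(63*n + 28) - 4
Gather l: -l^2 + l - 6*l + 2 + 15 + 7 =-l^2 - 5*l + 24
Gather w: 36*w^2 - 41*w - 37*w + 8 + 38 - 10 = 36*w^2 - 78*w + 36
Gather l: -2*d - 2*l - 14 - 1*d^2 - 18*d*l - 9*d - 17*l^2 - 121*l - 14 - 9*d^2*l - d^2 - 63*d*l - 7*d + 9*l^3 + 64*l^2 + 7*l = -2*d^2 - 18*d + 9*l^3 + 47*l^2 + l*(-9*d^2 - 81*d - 116) - 28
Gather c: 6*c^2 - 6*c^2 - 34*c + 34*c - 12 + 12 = 0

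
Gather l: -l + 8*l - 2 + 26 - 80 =7*l - 56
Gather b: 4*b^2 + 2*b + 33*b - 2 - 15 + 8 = 4*b^2 + 35*b - 9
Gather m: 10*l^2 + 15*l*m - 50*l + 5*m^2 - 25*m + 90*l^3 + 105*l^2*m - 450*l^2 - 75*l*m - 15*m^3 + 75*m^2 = 90*l^3 - 440*l^2 - 50*l - 15*m^3 + 80*m^2 + m*(105*l^2 - 60*l - 25)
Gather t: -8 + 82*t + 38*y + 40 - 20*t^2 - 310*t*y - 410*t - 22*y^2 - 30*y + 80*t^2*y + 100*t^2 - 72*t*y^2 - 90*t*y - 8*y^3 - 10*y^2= t^2*(80*y + 80) + t*(-72*y^2 - 400*y - 328) - 8*y^3 - 32*y^2 + 8*y + 32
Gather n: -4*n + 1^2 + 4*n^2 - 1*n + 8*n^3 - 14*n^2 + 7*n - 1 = 8*n^3 - 10*n^2 + 2*n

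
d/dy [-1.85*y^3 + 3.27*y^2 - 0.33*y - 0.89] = -5.55*y^2 + 6.54*y - 0.33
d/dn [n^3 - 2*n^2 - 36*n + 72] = 3*n^2 - 4*n - 36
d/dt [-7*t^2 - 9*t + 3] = -14*t - 9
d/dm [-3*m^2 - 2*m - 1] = -6*m - 2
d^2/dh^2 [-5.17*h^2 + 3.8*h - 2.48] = -10.3400000000000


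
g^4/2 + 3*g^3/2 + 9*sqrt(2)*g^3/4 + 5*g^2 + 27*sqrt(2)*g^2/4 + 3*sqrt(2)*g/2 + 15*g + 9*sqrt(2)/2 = (g/2 + sqrt(2)/2)*(g + 3)*(g + sqrt(2)/2)*(g + 3*sqrt(2))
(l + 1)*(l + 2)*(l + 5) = l^3 + 8*l^2 + 17*l + 10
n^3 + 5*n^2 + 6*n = n*(n + 2)*(n + 3)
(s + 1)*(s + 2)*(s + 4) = s^3 + 7*s^2 + 14*s + 8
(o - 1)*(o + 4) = o^2 + 3*o - 4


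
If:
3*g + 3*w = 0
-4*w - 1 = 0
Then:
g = 1/4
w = -1/4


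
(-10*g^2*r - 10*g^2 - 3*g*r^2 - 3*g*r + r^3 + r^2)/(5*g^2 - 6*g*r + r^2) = (2*g*r + 2*g + r^2 + r)/(-g + r)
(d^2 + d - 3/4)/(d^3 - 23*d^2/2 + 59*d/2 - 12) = (d + 3/2)/(d^2 - 11*d + 24)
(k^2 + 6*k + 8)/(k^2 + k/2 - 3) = 2*(k + 4)/(2*k - 3)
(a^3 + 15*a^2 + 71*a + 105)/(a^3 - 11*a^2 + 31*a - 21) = (a^3 + 15*a^2 + 71*a + 105)/(a^3 - 11*a^2 + 31*a - 21)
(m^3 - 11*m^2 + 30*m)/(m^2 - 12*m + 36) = m*(m - 5)/(m - 6)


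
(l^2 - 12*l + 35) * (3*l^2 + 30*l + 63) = 3*l^4 - 6*l^3 - 192*l^2 + 294*l + 2205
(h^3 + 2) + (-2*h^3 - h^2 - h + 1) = -h^3 - h^2 - h + 3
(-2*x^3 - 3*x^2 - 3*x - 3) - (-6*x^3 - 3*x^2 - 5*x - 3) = 4*x^3 + 2*x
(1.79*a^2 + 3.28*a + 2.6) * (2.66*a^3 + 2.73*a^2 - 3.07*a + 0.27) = 4.7614*a^5 + 13.6115*a^4 + 10.3751*a^3 - 2.4883*a^2 - 7.0964*a + 0.702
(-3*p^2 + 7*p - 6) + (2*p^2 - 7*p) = -p^2 - 6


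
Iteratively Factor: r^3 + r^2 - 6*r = (r - 2)*(r^2 + 3*r) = r*(r - 2)*(r + 3)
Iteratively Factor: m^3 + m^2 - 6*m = (m)*(m^2 + m - 6) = m*(m - 2)*(m + 3)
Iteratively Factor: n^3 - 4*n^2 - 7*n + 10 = (n - 5)*(n^2 + n - 2) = (n - 5)*(n + 2)*(n - 1)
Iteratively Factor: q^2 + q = (q + 1)*(q)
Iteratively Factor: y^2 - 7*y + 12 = (y - 3)*(y - 4)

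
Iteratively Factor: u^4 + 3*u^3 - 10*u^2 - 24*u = (u + 4)*(u^3 - u^2 - 6*u) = u*(u + 4)*(u^2 - u - 6) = u*(u - 3)*(u + 4)*(u + 2)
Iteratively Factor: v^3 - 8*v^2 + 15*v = (v)*(v^2 - 8*v + 15) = v*(v - 3)*(v - 5)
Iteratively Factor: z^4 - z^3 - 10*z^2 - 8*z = (z + 2)*(z^3 - 3*z^2 - 4*z) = z*(z + 2)*(z^2 - 3*z - 4) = z*(z - 4)*(z + 2)*(z + 1)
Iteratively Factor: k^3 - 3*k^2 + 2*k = (k)*(k^2 - 3*k + 2) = k*(k - 1)*(k - 2)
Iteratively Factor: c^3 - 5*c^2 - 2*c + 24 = (c + 2)*(c^2 - 7*c + 12) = (c - 4)*(c + 2)*(c - 3)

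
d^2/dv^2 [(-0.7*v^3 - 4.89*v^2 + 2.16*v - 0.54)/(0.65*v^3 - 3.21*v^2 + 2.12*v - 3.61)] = (-7.05315*v^6 + 11.2632*v^5 - 9.05892000000006*v^4 - 160.676954*v^3 + 395.10957*v^2 - 190.470408*v - 86.730918)/(0.274625*v^9 - 4.068675*v^8 + 22.780095*v^7 - 64.192116*v^6 + 119.491746*v^5 - 184.721955*v^4 + 182.341355*v^3 - 174.173475*v^2 + 82.884156*v - 47.045881)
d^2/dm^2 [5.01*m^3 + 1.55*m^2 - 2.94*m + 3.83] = 30.06*m + 3.1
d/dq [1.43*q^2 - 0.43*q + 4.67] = 2.86*q - 0.43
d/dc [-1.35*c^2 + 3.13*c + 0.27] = 3.13 - 2.7*c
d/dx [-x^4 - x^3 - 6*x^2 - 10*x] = -4*x^3 - 3*x^2 - 12*x - 10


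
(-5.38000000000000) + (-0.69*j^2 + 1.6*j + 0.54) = -0.69*j^2 + 1.6*j - 4.84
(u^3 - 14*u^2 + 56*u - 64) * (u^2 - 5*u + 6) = u^5 - 19*u^4 + 132*u^3 - 428*u^2 + 656*u - 384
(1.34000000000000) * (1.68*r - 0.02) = 2.2512*r - 0.0268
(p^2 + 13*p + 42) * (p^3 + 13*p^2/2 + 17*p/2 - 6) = p^5 + 39*p^4/2 + 135*p^3 + 755*p^2/2 + 279*p - 252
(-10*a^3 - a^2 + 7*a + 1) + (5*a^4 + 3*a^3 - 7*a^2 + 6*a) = 5*a^4 - 7*a^3 - 8*a^2 + 13*a + 1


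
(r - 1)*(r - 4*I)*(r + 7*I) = r^3 - r^2 + 3*I*r^2 + 28*r - 3*I*r - 28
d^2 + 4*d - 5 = (d - 1)*(d + 5)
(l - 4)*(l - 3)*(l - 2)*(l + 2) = l^4 - 7*l^3 + 8*l^2 + 28*l - 48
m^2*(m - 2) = m^3 - 2*m^2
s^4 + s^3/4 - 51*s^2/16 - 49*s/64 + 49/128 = (s - 7/4)*(s - 1/4)*(s + 1/2)*(s + 7/4)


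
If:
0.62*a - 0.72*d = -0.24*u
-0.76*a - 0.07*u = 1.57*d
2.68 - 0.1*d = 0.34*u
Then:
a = -2.16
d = 0.70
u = 7.68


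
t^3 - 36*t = t*(t - 6)*(t + 6)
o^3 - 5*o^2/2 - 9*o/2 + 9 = (o - 3)*(o - 3/2)*(o + 2)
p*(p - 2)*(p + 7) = p^3 + 5*p^2 - 14*p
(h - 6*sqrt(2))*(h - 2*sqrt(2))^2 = h^3 - 10*sqrt(2)*h^2 + 56*h - 48*sqrt(2)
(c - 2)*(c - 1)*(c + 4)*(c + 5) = c^4 + 6*c^3 - 5*c^2 - 42*c + 40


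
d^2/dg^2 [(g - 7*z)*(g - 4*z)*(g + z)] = 6*g - 20*z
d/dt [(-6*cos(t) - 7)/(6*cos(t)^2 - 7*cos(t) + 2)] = (-36*cos(t)^2 - 84*cos(t) + 61)*sin(t)/((2*cos(t) - 1)^2*(3*cos(t) - 2)^2)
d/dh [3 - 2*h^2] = -4*h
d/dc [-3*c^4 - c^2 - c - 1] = -12*c^3 - 2*c - 1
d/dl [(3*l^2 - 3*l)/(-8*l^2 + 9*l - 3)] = 3*(l^2 - 6*l + 3)/(64*l^4 - 144*l^3 + 129*l^2 - 54*l + 9)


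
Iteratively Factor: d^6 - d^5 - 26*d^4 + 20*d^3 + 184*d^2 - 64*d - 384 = (d - 2)*(d^5 + d^4 - 24*d^3 - 28*d^2 + 128*d + 192) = (d - 3)*(d - 2)*(d^4 + 4*d^3 - 12*d^2 - 64*d - 64) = (d - 3)*(d - 2)*(d + 4)*(d^3 - 12*d - 16) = (d - 3)*(d - 2)*(d + 2)*(d + 4)*(d^2 - 2*d - 8) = (d - 4)*(d - 3)*(d - 2)*(d + 2)*(d + 4)*(d + 2)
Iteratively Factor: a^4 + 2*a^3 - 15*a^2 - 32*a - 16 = (a + 4)*(a^3 - 2*a^2 - 7*a - 4) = (a + 1)*(a + 4)*(a^2 - 3*a - 4) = (a - 4)*(a + 1)*(a + 4)*(a + 1)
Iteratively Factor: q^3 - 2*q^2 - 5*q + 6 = (q + 2)*(q^2 - 4*q + 3) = (q - 1)*(q + 2)*(q - 3)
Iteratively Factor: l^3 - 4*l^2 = (l - 4)*(l^2) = l*(l - 4)*(l)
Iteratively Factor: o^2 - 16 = (o + 4)*(o - 4)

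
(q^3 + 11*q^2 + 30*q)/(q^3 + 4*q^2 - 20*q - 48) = q*(q + 5)/(q^2 - 2*q - 8)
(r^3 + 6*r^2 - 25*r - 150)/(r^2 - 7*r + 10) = (r^2 + 11*r + 30)/(r - 2)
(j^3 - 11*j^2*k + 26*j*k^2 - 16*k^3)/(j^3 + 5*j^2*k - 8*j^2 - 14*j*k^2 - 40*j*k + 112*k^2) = (j^2 - 9*j*k + 8*k^2)/(j^2 + 7*j*k - 8*j - 56*k)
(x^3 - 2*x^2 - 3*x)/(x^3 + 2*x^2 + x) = (x - 3)/(x + 1)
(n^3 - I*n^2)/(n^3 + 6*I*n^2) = (n - I)/(n + 6*I)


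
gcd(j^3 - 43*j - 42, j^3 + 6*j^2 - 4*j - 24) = j + 6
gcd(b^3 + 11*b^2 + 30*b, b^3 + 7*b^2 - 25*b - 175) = b + 5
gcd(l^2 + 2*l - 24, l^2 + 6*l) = l + 6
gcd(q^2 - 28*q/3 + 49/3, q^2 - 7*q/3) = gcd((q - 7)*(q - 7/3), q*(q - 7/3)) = q - 7/3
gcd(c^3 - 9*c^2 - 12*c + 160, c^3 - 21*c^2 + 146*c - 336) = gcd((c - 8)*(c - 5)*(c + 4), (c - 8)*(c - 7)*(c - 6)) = c - 8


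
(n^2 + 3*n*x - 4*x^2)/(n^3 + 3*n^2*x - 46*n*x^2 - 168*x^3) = (-n + x)/(-n^2 + n*x + 42*x^2)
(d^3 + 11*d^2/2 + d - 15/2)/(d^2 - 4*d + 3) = (2*d^2 + 13*d + 15)/(2*(d - 3))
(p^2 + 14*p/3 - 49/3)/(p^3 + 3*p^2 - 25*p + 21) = (p - 7/3)/(p^2 - 4*p + 3)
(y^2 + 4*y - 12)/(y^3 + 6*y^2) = (y - 2)/y^2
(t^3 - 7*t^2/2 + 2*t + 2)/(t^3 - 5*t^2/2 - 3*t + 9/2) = (2*t^3 - 7*t^2 + 4*t + 4)/(2*t^3 - 5*t^2 - 6*t + 9)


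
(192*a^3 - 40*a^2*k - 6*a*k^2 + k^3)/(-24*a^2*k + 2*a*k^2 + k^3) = (-8*a + k)/k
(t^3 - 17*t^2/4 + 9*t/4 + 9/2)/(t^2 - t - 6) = (4*t^2 - 5*t - 6)/(4*(t + 2))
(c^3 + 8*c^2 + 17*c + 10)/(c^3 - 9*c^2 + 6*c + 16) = (c^2 + 7*c + 10)/(c^2 - 10*c + 16)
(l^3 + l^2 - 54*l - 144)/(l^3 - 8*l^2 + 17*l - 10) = (l^3 + l^2 - 54*l - 144)/(l^3 - 8*l^2 + 17*l - 10)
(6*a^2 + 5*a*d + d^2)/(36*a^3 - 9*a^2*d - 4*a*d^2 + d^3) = (2*a + d)/(12*a^2 - 7*a*d + d^2)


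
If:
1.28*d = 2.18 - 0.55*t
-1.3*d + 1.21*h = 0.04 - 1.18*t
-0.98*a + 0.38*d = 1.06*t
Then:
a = 0.660395408163265 - 1.24824617346939*t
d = 1.703125 - 0.4296875*t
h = 1.86286157024793 - 1.43685433884298*t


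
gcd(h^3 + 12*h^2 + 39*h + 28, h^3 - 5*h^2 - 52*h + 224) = h + 7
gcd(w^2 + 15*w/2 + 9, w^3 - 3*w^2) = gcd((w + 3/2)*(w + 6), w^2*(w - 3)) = 1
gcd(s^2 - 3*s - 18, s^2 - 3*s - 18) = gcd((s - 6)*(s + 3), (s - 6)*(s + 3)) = s^2 - 3*s - 18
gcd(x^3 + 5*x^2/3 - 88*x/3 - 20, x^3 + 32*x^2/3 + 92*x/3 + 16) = x^2 + 20*x/3 + 4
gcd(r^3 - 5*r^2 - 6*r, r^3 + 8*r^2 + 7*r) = r^2 + r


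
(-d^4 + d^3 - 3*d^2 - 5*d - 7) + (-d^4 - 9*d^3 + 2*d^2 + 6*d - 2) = -2*d^4 - 8*d^3 - d^2 + d - 9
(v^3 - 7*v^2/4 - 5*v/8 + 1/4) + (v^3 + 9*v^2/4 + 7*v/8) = 2*v^3 + v^2/2 + v/4 + 1/4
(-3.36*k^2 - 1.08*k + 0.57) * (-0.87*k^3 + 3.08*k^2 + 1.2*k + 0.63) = 2.9232*k^5 - 9.4092*k^4 - 7.8543*k^3 - 1.6572*k^2 + 0.00359999999999994*k + 0.3591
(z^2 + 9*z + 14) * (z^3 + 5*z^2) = z^5 + 14*z^4 + 59*z^3 + 70*z^2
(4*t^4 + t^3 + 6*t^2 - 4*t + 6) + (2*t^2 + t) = 4*t^4 + t^3 + 8*t^2 - 3*t + 6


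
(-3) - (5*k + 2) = -5*k - 5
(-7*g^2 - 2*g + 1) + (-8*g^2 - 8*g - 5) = -15*g^2 - 10*g - 4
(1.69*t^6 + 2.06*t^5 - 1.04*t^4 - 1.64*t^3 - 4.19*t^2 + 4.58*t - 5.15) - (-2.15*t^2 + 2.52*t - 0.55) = 1.69*t^6 + 2.06*t^5 - 1.04*t^4 - 1.64*t^3 - 2.04*t^2 + 2.06*t - 4.6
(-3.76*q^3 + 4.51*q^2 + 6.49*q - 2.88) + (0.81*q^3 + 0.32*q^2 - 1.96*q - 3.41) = -2.95*q^3 + 4.83*q^2 + 4.53*q - 6.29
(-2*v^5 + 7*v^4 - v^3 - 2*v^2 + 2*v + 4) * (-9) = 18*v^5 - 63*v^4 + 9*v^3 + 18*v^2 - 18*v - 36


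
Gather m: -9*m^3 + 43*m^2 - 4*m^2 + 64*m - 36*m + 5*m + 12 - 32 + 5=-9*m^3 + 39*m^2 + 33*m - 15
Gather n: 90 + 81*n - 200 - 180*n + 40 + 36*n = -63*n - 70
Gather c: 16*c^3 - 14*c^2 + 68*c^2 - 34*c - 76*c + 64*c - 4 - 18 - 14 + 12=16*c^3 + 54*c^2 - 46*c - 24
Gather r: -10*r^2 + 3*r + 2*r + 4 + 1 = -10*r^2 + 5*r + 5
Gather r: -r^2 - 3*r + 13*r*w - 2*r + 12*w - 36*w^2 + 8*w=-r^2 + r*(13*w - 5) - 36*w^2 + 20*w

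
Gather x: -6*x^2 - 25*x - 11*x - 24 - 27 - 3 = -6*x^2 - 36*x - 54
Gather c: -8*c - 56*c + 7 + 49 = 56 - 64*c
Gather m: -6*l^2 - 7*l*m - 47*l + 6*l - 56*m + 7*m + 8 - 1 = -6*l^2 - 41*l + m*(-7*l - 49) + 7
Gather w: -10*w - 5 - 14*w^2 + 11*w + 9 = -14*w^2 + w + 4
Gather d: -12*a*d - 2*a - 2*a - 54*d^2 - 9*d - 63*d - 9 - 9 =-4*a - 54*d^2 + d*(-12*a - 72) - 18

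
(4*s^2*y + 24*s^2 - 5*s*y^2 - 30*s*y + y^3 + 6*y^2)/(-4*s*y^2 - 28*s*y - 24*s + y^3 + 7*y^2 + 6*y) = (-s + y)/(y + 1)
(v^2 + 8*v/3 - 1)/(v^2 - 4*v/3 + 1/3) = (v + 3)/(v - 1)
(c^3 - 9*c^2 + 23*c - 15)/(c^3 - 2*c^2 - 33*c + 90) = (c - 1)/(c + 6)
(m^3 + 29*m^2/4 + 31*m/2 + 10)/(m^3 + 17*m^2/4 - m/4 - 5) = (m + 2)/(m - 1)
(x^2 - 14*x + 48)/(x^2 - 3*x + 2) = (x^2 - 14*x + 48)/(x^2 - 3*x + 2)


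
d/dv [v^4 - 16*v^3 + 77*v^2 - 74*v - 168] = 4*v^3 - 48*v^2 + 154*v - 74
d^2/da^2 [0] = 0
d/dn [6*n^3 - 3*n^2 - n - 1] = 18*n^2 - 6*n - 1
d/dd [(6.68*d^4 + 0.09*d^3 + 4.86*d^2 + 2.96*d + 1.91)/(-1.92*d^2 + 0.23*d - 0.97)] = (-25.6512*d^5 + 4.4364*d^4 - 25.877*d^3 + 6.5391*d^2 - 2.094*d - 3.3105)/(3.6864*d^4 - 0.8832*d^3 + 3.7777*d^2 - 0.4462*d + 0.9409)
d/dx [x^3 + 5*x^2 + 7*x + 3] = 3*x^2 + 10*x + 7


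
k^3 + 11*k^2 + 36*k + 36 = (k + 2)*(k + 3)*(k + 6)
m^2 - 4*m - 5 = (m - 5)*(m + 1)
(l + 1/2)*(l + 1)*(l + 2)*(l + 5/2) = l^4 + 6*l^3 + 49*l^2/4 + 39*l/4 + 5/2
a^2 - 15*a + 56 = (a - 8)*(a - 7)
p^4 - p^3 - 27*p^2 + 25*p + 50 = (p - 5)*(p - 2)*(p + 1)*(p + 5)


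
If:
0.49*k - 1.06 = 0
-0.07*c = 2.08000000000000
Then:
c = -29.71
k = 2.16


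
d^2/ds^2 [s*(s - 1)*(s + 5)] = 6*s + 8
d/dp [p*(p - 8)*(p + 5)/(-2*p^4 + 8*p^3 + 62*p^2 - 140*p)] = (p^2 - 16*p + 58)/(2*(p^4 - 18*p^3 + 109*p^2 - 252*p + 196))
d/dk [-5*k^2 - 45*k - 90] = -10*k - 45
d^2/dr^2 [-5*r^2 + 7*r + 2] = -10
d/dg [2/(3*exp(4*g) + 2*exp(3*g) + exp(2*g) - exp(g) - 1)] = (-24*exp(3*g) - 12*exp(2*g) - 4*exp(g) + 2)*exp(g)/(3*exp(4*g) + 2*exp(3*g) + exp(2*g) - exp(g) - 1)^2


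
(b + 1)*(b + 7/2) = b^2 + 9*b/2 + 7/2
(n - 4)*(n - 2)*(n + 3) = n^3 - 3*n^2 - 10*n + 24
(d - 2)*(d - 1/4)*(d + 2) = d^3 - d^2/4 - 4*d + 1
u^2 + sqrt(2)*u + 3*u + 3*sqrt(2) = (u + 3)*(u + sqrt(2))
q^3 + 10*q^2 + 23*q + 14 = (q + 1)*(q + 2)*(q + 7)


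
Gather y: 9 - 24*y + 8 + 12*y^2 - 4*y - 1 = 12*y^2 - 28*y + 16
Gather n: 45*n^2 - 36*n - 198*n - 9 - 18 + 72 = 45*n^2 - 234*n + 45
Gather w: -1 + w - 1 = w - 2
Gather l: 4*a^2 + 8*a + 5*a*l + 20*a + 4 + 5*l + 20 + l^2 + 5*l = 4*a^2 + 28*a + l^2 + l*(5*a + 10) + 24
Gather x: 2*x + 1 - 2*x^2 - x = -2*x^2 + x + 1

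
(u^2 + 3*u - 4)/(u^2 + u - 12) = (u - 1)/(u - 3)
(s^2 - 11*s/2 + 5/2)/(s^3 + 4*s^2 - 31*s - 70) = (s - 1/2)/(s^2 + 9*s + 14)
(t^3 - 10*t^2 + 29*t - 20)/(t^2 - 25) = (t^2 - 5*t + 4)/(t + 5)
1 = 1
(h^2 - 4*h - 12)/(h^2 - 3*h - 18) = (h + 2)/(h + 3)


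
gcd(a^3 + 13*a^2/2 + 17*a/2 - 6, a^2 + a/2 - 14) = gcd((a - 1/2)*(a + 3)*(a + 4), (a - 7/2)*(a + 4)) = a + 4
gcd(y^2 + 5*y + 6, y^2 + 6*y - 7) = 1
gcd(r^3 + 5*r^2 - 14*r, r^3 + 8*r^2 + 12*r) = r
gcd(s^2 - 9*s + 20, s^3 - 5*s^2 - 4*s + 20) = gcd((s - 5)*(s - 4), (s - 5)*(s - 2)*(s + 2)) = s - 5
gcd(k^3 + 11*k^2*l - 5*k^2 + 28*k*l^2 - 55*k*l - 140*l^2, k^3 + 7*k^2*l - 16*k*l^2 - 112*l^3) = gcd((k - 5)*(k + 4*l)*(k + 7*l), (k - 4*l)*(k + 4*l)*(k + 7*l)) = k^2 + 11*k*l + 28*l^2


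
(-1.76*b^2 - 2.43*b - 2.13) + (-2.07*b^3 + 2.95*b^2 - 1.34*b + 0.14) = -2.07*b^3 + 1.19*b^2 - 3.77*b - 1.99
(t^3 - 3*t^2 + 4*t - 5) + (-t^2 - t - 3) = t^3 - 4*t^2 + 3*t - 8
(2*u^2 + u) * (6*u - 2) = 12*u^3 + 2*u^2 - 2*u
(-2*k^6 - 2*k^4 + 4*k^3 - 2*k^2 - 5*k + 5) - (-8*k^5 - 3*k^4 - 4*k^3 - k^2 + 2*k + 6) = -2*k^6 + 8*k^5 + k^4 + 8*k^3 - k^2 - 7*k - 1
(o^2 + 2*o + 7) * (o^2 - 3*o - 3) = o^4 - o^3 - 2*o^2 - 27*o - 21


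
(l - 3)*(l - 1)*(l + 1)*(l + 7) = l^4 + 4*l^3 - 22*l^2 - 4*l + 21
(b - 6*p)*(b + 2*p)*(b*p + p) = b^3*p - 4*b^2*p^2 + b^2*p - 12*b*p^3 - 4*b*p^2 - 12*p^3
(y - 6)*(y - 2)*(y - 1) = y^3 - 9*y^2 + 20*y - 12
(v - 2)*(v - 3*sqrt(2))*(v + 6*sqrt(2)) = v^3 - 2*v^2 + 3*sqrt(2)*v^2 - 36*v - 6*sqrt(2)*v + 72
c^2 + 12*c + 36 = (c + 6)^2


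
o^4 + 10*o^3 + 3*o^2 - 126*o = o*(o - 3)*(o + 6)*(o + 7)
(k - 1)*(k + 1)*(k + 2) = k^3 + 2*k^2 - k - 2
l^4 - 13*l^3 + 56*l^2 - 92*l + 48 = (l - 6)*(l - 4)*(l - 2)*(l - 1)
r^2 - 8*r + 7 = (r - 7)*(r - 1)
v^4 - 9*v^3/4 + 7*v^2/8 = v^2*(v - 7/4)*(v - 1/2)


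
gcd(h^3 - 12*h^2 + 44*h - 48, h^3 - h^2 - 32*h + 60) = h - 2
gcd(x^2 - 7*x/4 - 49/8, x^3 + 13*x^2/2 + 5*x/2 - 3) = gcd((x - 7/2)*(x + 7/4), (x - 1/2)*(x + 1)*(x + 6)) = 1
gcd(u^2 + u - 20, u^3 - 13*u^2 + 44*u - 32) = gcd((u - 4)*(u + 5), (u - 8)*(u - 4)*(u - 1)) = u - 4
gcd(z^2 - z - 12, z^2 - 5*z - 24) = z + 3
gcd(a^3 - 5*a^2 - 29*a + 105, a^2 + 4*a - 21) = a - 3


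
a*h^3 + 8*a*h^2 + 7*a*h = h*(h + 7)*(a*h + a)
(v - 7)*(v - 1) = v^2 - 8*v + 7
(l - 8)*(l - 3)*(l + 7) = l^3 - 4*l^2 - 53*l + 168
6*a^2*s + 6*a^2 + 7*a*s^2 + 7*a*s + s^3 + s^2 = (a + s)*(6*a + s)*(s + 1)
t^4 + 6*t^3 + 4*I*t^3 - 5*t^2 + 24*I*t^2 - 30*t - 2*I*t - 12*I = (t + 6)*(t + I)^2*(t + 2*I)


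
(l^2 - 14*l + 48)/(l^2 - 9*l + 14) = (l^2 - 14*l + 48)/(l^2 - 9*l + 14)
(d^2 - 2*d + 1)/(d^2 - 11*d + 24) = (d^2 - 2*d + 1)/(d^2 - 11*d + 24)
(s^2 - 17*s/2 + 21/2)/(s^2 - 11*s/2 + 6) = (s - 7)/(s - 4)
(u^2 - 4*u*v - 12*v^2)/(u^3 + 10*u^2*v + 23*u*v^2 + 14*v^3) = (u - 6*v)/(u^2 + 8*u*v + 7*v^2)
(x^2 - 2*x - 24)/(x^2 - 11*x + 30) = (x + 4)/(x - 5)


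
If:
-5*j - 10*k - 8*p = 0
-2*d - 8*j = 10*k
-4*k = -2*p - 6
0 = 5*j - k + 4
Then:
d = -76/27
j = -16/27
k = 28/27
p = -25/27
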